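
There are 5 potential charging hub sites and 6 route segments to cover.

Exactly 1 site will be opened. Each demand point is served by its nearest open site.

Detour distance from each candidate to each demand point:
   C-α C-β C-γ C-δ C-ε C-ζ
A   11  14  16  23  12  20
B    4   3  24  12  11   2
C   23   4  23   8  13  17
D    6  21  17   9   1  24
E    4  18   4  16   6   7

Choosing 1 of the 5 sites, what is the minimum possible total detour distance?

Open {E}.
  C-α→E 4, C-β→E 18, C-γ→E 4, C-δ→E 16, C-ε→E 6, C-ζ→E 7  ⇒ total 55.
Compare {B}: total 56.
Compare {D}: total 78.
No size-1 selection does better; minimum is 55.

55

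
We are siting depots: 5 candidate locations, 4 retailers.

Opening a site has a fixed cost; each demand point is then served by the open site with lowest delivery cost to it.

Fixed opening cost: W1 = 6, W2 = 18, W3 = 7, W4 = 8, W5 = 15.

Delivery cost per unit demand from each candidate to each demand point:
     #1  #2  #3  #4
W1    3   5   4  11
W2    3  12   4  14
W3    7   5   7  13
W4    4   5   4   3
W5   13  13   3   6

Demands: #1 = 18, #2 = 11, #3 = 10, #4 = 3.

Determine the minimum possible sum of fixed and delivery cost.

172

Open {W1, W4}: assign each demand point to its cheapest open site.
  #1→W1 18×3=54, #2→W1 11×5=55, #3→W1 10×4=40, #4→W4 3×3=9
  delivery cost 158, fixed 14 → total 172.
Compare {W1, W4, W5}: delivery cost 148 + fixed 29 = 177.
Compare {W1, W5}: delivery cost 157 + fixed 21 = 178.
Compare {W1, W3, W4}: delivery cost 158 + fixed 21 = 179.
All other subsets cost ≥ 177. Minimum total cost: 172.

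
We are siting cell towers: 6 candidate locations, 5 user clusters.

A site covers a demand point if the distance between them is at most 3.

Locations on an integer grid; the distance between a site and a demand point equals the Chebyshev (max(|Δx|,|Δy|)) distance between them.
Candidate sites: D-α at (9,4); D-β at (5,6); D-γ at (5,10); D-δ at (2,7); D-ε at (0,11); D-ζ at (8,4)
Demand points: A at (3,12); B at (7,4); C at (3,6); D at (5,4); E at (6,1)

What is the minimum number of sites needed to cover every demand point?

Coverage sets (demand points within 3 of each site):
  D-α: {B, E}
  D-β: {B, C, D}
  D-γ: {A}
  D-δ: {C, D}
  D-ε: {A}
  D-ζ: {B, D, E}
No 2 sites suffice: every size-2 union leaves at least one demand point uncovered.
But {D-α, D-β, D-γ} covers everything, so the minimum is 3.

3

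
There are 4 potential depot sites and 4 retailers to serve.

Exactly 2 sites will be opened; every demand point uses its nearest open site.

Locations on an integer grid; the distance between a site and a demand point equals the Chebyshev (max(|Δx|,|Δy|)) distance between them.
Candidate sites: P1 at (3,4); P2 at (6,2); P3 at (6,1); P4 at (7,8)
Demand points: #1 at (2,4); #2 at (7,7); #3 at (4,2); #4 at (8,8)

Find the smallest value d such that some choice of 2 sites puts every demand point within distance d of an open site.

2

Open {P1, P4}.
  Farthest demand point is #3 at distance 2 (to P1); all others are ≤ 2.
With {P2, P4} the worst case is 4.
With {P3, P4} the worst case is 4.
No size-2 selection achieves below 2.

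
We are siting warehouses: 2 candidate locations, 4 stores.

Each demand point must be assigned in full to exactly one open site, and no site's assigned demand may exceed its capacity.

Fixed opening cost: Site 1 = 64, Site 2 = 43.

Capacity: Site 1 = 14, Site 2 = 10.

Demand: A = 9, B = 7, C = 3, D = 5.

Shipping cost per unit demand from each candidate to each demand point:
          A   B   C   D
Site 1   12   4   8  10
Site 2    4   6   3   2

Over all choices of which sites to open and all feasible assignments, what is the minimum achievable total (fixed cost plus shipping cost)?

Open {Site 1, Site 2}; cheapest assignment that respects the capacities:
  Site 1 (cap 14, load 14): A, D — cost 9×12 + 5×10 = 158
  Site 2 (cap 10, load 10): B, C — cost 7×6 + 3×3 = 51
  Shipping 209, fixed 107 → total 316.
  Any other capacity-feasible assignment to {Site 1, Site 2} ships for at least 209.
Total demand is 24 and no other set of sites has combined capacity ≥ 24, so {Site 1, Site 2} is the only feasible choice of open sites. Minimum: 316.

316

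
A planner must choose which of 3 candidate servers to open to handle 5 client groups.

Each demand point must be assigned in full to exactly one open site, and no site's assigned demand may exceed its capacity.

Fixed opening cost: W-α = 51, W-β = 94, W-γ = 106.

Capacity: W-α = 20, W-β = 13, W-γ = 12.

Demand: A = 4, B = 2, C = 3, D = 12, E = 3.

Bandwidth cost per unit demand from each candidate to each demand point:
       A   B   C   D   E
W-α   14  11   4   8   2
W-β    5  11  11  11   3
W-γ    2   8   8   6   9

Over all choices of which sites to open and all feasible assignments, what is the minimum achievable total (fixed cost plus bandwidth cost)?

295

Open {W-α, W-γ}; cheapest assignment that respects the capacities:
  W-α (cap 20, load 18): C, D, E — cost 3×4 + 12×8 + 3×2 = 114
  W-γ (cap 12, load 6): A, B — cost 4×2 + 2×8 = 24
  Shipping 138, fixed 157 → total 295.
  Any other capacity-feasible assignment to {W-α, W-γ} ships for at least 138.
Compare {W-α, W-β}: its best feasible assignment gives total 301.
Compare {W-β, W-γ}: its best feasible assignment gives total 356.
Every other set of open sites that can feasibly serve all demand totals ≥ 301 even under its best assignment. Minimum: 295.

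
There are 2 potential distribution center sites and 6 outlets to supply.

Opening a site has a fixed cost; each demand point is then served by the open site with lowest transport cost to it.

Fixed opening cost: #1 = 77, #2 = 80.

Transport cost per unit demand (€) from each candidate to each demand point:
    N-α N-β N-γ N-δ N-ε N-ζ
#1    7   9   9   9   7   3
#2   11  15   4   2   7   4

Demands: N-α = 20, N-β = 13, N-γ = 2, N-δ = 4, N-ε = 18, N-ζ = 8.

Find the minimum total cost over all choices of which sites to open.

538

Open {#1}: assign each demand point to its cheapest open site.
  N-α→#1 20×7=140, N-β→#1 13×9=117, N-γ→#1 2×9=18, N-δ→#1 4×9=36, N-ε→#1 18×7=126, N-ζ→#1 8×3=24
  transport cost 461, fixed 77 → total 538.
Compare {#1, #2}: transport cost 423 + fixed 157 = 580.
Compare {#2}: transport cost 589 + fixed 80 = 669.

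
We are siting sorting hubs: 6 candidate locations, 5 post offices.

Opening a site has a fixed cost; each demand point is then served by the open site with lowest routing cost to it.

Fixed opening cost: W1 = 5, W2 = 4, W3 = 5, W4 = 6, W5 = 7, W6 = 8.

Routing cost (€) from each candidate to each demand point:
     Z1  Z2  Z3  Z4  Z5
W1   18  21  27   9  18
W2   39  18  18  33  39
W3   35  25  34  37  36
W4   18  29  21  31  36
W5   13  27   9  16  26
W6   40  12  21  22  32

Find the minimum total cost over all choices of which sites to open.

81

Open {W1, W5, W6}: assign each demand point to its cheapest open site.
  Z1→W5 13, Z2→W6 12, Z3→W5 9, Z4→W1 9, Z5→W1 18
  routing cost 61, fixed 20 → total 81.
Compare {W1, W5}: routing cost 70 + fixed 12 = 82.
Compare {W1, W2, W5}: routing cost 67 + fixed 16 = 83.
Compare {W1, W2, W5, W6}: routing cost 61 + fixed 24 = 85.
All other subsets cost ≥ 82. Minimum total cost: 81.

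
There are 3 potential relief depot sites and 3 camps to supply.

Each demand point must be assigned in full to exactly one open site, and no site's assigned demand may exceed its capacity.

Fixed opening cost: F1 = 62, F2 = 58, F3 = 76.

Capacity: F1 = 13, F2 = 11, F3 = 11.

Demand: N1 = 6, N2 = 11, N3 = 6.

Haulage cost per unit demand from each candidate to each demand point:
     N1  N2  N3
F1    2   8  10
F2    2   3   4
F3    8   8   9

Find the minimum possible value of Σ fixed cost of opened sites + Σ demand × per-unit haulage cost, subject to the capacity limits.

225

Open {F1, F2}; cheapest assignment that respects the capacities:
  F1 (cap 13, load 12): N1, N3 — cost 6×2 + 6×10 = 72
  F2 (cap 11, load 11): N2 — cost 11×3 = 33
  Shipping 105, fixed 120 → total 225.
  Any other capacity-feasible assignment to {F1, F2} ships for at least 105.
Compare {F1, F2, F3}: its best feasible assignment gives total 295.
Compare {F1, F3}: its best feasible assignment gives total 298.
Every other set of open sites that can feasibly serve all demand totals ≥ 295 even under its best assignment. Minimum: 225.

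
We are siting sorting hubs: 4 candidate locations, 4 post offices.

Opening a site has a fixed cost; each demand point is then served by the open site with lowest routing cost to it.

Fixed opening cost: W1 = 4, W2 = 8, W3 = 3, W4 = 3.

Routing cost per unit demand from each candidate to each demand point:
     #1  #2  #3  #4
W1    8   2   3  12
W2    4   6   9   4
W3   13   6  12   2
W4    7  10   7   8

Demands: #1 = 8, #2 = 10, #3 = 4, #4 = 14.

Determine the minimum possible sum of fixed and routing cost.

Open {W1, W2, W3}: assign each demand point to its cheapest open site.
  #1→W2 8×4=32, #2→W1 10×2=20, #3→W1 4×3=12, #4→W3 14×2=28
  routing cost 92, fixed 15 → total 107.
Compare {W1, W2, W3, W4}: routing cost 92 + fixed 18 = 110.
Compare {W1, W3, W4}: routing cost 116 + fixed 10 = 126.
Compare {W1, W3}: routing cost 124 + fixed 7 = 131.
All other subsets cost ≥ 110. Minimum total cost: 107.

107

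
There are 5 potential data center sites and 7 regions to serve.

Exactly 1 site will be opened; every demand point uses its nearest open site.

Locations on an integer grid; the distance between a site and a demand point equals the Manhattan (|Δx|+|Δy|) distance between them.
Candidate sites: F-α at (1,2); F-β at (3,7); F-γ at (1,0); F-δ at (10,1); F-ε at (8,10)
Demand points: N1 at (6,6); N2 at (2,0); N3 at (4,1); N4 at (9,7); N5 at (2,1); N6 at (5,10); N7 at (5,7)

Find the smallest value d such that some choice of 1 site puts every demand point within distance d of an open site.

8

Open {F-β}.
  Farthest demand point is N2 at distance 8 (to F-β); all others are ≤ 8.
With {F-α} the worst case is 13.
With {F-δ} the worst case is 14.
No size-1 selection achieves below 8.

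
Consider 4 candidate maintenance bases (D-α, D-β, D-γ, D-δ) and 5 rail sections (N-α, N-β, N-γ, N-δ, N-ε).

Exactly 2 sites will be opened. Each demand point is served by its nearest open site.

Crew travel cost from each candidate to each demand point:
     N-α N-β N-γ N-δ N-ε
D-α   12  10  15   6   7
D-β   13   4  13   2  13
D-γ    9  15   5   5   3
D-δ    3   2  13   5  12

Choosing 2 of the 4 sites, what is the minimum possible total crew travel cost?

18

Open {D-γ, D-δ}.
  N-α→D-δ 3, N-β→D-δ 2, N-γ→D-γ 5, N-δ→D-γ 5, N-ε→D-γ 3  ⇒ total 18.
Compare {D-β, D-γ}: total 23.
Compare {D-α, D-δ}: total 30.
No size-2 selection does better; minimum is 18.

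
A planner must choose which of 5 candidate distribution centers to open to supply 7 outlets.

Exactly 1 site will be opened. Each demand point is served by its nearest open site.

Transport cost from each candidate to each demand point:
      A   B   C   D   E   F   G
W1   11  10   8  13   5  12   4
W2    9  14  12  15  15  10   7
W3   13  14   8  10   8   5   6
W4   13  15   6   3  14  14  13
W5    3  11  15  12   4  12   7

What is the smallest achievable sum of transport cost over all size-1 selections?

Open {W1}.
  A→W1 11, B→W1 10, C→W1 8, D→W1 13, E→W1 5, F→W1 12, G→W1 4  ⇒ total 63.
Compare {W3}: total 64.
Compare {W5}: total 64.
No size-1 selection does better; minimum is 63.

63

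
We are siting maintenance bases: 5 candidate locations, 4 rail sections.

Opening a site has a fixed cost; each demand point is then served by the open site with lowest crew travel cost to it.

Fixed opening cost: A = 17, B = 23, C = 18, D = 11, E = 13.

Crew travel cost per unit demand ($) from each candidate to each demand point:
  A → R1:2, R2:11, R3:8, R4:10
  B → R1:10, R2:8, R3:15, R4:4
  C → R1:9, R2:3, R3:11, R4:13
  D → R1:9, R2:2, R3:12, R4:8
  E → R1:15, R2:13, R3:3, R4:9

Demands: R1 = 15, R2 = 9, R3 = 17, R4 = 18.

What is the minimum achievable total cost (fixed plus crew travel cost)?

Open {A, B, D, E}: assign each demand point to its cheapest open site.
  R1→A 15×2=30, R2→D 9×2=18, R3→E 17×3=51, R4→B 18×4=72
  crew travel cost 171, fixed 64 → total 235.
Compare {A, B, C, E}: crew travel cost 180 + fixed 71 = 251.
Compare {A, B, C, D, E}: crew travel cost 171 + fixed 82 = 253.
Compare {A, B, E}: crew travel cost 225 + fixed 53 = 278.
All other subsets cost ≥ 251. Minimum total cost: 235.

235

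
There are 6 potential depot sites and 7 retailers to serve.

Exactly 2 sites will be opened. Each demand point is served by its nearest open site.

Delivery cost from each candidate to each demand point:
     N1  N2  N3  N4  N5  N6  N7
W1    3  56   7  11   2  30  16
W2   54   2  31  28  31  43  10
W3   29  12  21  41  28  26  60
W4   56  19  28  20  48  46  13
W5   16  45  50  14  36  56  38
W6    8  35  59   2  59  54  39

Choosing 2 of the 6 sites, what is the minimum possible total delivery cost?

65

Open {W1, W2}.
  N1→W1 3, N2→W2 2, N3→W1 7, N4→W1 11, N5→W1 2, N6→W1 30, N7→W2 10  ⇒ total 65.
Compare {W1, W3}: total 77.
Compare {W1, W4}: total 85.
No size-2 selection does better; minimum is 65.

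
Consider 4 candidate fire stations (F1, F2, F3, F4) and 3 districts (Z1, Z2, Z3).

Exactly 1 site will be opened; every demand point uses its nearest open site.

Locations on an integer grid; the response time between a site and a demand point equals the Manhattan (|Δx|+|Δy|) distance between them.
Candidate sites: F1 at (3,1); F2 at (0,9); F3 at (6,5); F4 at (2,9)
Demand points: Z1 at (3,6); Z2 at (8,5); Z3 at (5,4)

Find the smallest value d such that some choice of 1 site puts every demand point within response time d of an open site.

Open {F3}.
  Farthest demand point is Z1 at response time 4 (to F3); all others are ≤ 4.
With {F1} the worst case is 9.
With {F4} the worst case is 10.
No size-1 selection achieves below 4.

4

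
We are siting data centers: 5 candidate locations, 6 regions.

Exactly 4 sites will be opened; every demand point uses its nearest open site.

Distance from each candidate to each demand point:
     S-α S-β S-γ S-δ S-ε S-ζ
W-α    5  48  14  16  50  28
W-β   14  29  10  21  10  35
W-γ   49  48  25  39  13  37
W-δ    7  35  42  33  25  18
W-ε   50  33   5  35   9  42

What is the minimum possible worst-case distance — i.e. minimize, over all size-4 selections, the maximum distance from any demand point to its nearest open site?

29

Open {W-α, W-β, W-γ, W-δ}.
  Farthest demand point is S-β at distance 29 (to W-β); all others are ≤ 29.
With {W-α, W-β, W-γ, W-ε} the worst case is 29.
With {W-α, W-β, W-δ, W-ε} the worst case is 29.
No size-4 selection achieves below 29.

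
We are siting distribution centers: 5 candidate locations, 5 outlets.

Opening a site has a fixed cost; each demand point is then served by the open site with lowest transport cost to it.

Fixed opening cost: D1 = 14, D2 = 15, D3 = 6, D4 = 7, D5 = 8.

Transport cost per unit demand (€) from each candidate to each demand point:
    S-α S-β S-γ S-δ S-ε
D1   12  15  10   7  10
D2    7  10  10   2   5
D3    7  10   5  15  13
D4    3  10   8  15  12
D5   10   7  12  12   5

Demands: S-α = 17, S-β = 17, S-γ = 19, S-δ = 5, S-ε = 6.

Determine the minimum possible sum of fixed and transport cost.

Open {D2, D3, D4, D5}: assign each demand point to its cheapest open site.
  S-α→D4 17×3=51, S-β→D5 17×7=119, S-γ→D3 19×5=95, S-δ→D2 5×2=10, S-ε→D2 6×5=30
  transport cost 305, fixed 36 → total 341.
Compare {D1, D2, D3, D4, D5}: transport cost 305 + fixed 50 = 355.
Compare {D1, D3, D4, D5}: transport cost 330 + fixed 35 = 365.
Compare {D3, D4, D5}: transport cost 355 + fixed 21 = 376.
All other subsets cost ≥ 355. Minimum total cost: 341.

341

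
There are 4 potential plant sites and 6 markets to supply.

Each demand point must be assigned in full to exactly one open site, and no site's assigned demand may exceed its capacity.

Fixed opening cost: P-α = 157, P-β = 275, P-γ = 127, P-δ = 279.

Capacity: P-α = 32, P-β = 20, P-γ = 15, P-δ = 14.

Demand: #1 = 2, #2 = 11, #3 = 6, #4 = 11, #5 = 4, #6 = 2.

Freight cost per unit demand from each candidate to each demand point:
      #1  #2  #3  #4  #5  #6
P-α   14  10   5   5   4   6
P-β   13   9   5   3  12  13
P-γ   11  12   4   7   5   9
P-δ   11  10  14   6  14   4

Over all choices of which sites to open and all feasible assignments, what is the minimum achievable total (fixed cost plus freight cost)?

Open {P-α, P-γ}; cheapest assignment that respects the capacities:
  P-α (cap 32, load 28): #2, #4, #5, #6 — cost 11×10 + 11×5 + 4×4 + 2×6 = 193
  P-γ (cap 15, load 8): #1, #3 — cost 2×11 + 6×4 = 46
  Shipping 239, fixed 284 → total 523.
  Any other capacity-feasible assignment to {P-α, P-γ} ships for at least 239.
Compare {P-α, P-β}: its best feasible assignment gives total 659.
Compare {P-α, P-δ}: its best feasible assignment gives total 677.
Every other set of open sites that can feasibly serve all demand totals ≥ 659 even under its best assignment. Minimum: 523.

523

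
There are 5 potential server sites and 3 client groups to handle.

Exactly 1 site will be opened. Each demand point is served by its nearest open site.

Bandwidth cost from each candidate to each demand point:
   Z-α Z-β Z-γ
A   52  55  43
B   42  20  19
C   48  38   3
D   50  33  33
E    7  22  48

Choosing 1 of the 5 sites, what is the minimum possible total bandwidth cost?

Open {E}.
  Z-α→E 7, Z-β→E 22, Z-γ→E 48  ⇒ total 77.
Compare {B}: total 81.
Compare {C}: total 89.
No size-1 selection does better; minimum is 77.

77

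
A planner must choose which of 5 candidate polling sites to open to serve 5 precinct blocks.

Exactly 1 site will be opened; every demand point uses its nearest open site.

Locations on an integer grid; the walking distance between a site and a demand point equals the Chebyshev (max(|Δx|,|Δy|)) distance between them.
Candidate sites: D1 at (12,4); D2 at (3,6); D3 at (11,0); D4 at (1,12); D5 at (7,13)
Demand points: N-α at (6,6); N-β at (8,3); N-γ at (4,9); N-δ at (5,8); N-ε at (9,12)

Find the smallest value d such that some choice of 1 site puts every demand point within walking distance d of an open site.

Open {D2}.
  Farthest demand point is N-ε at walking distance 6 (to D2); all others are ≤ 6.
With {D1} the worst case is 8.
With {D4} the worst case is 9.
No size-1 selection achieves below 6.

6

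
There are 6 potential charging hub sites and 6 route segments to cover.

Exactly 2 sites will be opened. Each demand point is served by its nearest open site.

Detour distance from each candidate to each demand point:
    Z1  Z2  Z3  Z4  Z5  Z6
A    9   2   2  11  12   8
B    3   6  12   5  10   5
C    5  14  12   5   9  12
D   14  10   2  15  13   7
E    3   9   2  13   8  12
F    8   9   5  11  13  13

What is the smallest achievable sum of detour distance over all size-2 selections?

27

Open {A, B}.
  Z1→B 3, Z2→A 2, Z3→A 2, Z4→B 5, Z5→B 10, Z6→B 5  ⇒ total 27.
Compare {B, E}: total 29.
Compare {A, C}: total 31.
No size-2 selection does better; minimum is 27.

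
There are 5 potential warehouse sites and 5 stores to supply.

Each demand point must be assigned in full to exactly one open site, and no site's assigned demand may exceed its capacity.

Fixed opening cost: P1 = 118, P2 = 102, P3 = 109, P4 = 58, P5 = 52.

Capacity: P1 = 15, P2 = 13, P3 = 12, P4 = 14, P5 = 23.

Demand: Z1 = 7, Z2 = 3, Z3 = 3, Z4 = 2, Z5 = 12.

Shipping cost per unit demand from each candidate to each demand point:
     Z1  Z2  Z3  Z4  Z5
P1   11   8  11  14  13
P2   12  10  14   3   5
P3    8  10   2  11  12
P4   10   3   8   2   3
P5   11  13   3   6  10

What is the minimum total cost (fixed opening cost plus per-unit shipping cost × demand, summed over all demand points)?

275

Open {P4, P5}; cheapest assignment that respects the capacities:
  P4 (cap 14, load 14): Z4, Z5 — cost 2×2 + 12×3 = 40
  P5 (cap 23, load 13): Z1, Z2, Z3 — cost 7×11 + 3×13 + 3×3 = 125
  Shipping 165, fixed 110 → total 275.
  Any other capacity-feasible assignment to {P4, P5} ships for at least 165.
Compare {P1, P4}: its best feasible assignment gives total 350.
Compare {P2, P5}: its best feasible assignment gives total 351.
Every other set of open sites that can feasibly serve all demand totals ≥ 350 even under its best assignment. Minimum: 275.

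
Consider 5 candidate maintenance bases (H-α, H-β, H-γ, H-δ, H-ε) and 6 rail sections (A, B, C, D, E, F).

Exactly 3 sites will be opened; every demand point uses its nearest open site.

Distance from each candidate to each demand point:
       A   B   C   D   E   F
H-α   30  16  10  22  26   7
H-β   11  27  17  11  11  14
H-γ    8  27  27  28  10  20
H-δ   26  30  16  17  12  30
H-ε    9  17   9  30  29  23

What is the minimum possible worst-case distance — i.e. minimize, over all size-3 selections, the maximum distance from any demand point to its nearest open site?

16

Open {H-α, H-β, H-γ}.
  Farthest demand point is B at distance 16 (to H-α); all others are ≤ 16.
With {H-α, H-β, H-δ} the worst case is 16.
With {H-α, H-β, H-ε} the worst case is 16.
No size-3 selection achieves below 16.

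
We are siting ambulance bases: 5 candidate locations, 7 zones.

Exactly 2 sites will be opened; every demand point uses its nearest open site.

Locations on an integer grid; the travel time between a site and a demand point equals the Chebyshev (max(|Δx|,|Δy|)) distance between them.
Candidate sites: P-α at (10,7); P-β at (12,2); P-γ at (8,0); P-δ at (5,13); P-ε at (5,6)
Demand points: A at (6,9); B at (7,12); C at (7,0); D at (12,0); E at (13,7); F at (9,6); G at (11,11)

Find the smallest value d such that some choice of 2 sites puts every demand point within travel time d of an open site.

5

Open {P-α, P-β}.
  Farthest demand point is B at travel time 5 (to P-α); all others are ≤ 5.
With {P-α, P-γ} the worst case is 5.
With {P-β, P-δ} the worst case is 6.
No size-2 selection achieves below 5.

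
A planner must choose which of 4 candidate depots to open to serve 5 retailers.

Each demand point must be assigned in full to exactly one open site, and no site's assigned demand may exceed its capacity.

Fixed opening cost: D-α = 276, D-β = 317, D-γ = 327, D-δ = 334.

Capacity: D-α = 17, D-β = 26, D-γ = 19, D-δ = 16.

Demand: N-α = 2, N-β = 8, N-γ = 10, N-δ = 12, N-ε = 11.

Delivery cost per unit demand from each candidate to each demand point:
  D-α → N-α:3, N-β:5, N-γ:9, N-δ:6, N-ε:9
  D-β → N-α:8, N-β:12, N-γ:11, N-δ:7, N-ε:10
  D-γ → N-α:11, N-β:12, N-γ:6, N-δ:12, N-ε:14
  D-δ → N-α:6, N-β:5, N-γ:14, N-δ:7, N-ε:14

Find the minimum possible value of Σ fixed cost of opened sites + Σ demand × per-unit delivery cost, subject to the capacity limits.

Open {D-β, D-γ}; cheapest assignment that respects the capacities:
  D-β (cap 26, load 25): N-α, N-δ, N-ε — cost 2×8 + 12×7 + 11×10 = 210
  D-γ (cap 19, load 18): N-β, N-γ — cost 8×12 + 10×6 = 156
  Shipping 366, fixed 644 → total 1010.
  Any other capacity-feasible assignment to {D-β, D-γ} ships for at least 366.
Compare {D-α, D-β, D-γ}: its best feasible assignment gives total 1220.
Compare {D-α, D-β, D-δ}: its best feasible assignment gives total 1257.
Every other set of open sites that can feasibly serve all demand totals ≥ 1220 even under its best assignment. Minimum: 1010.

1010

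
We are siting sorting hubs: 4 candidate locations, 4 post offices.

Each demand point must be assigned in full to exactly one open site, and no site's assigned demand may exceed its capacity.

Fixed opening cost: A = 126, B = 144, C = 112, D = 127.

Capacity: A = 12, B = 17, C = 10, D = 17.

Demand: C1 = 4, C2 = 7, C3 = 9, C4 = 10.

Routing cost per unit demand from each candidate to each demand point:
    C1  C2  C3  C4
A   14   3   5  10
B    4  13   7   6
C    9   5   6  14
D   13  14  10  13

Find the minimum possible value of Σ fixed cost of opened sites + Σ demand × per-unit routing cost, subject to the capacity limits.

533

Open {A, B, C}; cheapest assignment that respects the capacities:
  A (cap 12, load 7): C2 — cost 7×3 = 21
  B (cap 17, load 14): C1, C4 — cost 4×4 + 10×6 = 76
  C (cap 10, load 9): C3 — cost 9×6 = 54
  Shipping 151, fixed 382 → total 533.
  Any other capacity-feasible assignment to {A, B, C} ships for at least 151.
Compare {B, D}: its best feasible assignment gives total 535.
Compare {A, B, D}: its best feasible assignment gives total 584.
Every other set of open sites that can feasibly serve all demand totals ≥ 535 even under its best assignment. Minimum: 533.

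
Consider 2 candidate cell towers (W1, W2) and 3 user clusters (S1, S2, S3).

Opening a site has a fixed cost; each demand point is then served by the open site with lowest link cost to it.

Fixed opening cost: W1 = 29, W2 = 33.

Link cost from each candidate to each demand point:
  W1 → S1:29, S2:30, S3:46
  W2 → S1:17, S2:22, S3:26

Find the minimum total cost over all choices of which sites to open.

Open {W2}: assign each demand point to its cheapest open site.
  S1→W2 17, S2→W2 22, S3→W2 26
  link cost 65, fixed 33 → total 98.
Compare {W1, W2}: link cost 65 + fixed 62 = 127.
Compare {W1}: link cost 105 + fixed 29 = 134.

98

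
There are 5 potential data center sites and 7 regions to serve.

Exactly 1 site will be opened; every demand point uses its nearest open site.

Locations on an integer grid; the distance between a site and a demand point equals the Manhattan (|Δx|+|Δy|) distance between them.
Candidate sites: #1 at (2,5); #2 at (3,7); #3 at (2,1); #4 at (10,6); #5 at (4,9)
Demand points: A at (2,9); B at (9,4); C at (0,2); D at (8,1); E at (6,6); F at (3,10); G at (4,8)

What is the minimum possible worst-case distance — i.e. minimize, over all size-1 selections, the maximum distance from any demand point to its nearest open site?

Open {#1}.
  Farthest demand point is D at distance 10 (to #1); all others are ≤ 10.
With {#3} the worst case is 10.
With {#2} the worst case is 11.
No size-1 selection achieves below 10.

10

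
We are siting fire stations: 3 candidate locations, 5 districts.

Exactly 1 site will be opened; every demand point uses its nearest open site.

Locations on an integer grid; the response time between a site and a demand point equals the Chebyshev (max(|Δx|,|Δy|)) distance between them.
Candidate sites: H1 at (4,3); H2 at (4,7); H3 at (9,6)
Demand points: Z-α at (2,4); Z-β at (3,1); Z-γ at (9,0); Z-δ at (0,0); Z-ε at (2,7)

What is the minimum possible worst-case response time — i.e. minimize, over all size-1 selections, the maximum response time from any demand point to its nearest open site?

5

Open {H1}.
  Farthest demand point is Z-γ at response time 5 (to H1); all others are ≤ 5.
With {H2} the worst case is 7.
With {H3} the worst case is 9.
No size-1 selection achieves below 5.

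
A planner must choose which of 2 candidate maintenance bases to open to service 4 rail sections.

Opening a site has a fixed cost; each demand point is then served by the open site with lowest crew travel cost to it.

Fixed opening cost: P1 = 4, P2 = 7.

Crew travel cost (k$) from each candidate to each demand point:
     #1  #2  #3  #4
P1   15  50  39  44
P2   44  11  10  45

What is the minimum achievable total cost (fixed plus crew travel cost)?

Open {P1, P2}: assign each demand point to its cheapest open site.
  #1→P1 15, #2→P2 11, #3→P2 10, #4→P1 44
  crew travel cost 80, fixed 11 → total 91.
Compare {P2}: crew travel cost 110 + fixed 7 = 117.
Compare {P1}: crew travel cost 148 + fixed 4 = 152.

91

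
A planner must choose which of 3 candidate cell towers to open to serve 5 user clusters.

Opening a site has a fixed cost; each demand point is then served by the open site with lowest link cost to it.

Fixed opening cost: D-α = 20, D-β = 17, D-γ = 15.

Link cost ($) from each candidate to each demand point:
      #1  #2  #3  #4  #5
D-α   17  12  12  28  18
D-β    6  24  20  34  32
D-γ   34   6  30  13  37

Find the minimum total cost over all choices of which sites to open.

Open {D-α, D-γ}: assign each demand point to its cheapest open site.
  #1→D-α 17, #2→D-γ 6, #3→D-α 12, #4→D-γ 13, #5→D-α 18
  link cost 66, fixed 35 → total 101.
Compare {D-α}: link cost 87 + fixed 20 = 107.
Compare {D-α, D-β, D-γ}: link cost 55 + fixed 52 = 107.
Compare {D-β, D-γ}: link cost 77 + fixed 32 = 109.
All other subsets cost ≥ 107. Minimum total cost: 101.

101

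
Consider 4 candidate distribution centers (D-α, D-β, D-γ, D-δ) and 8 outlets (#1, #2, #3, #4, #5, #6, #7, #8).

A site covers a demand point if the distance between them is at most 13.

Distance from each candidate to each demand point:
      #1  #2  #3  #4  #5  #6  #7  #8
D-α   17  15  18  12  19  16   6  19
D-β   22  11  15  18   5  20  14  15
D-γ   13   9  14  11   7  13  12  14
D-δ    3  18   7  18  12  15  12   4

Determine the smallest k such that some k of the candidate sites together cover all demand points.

Coverage sets (demand points within 13 of each site):
  D-α: {#4, #7}
  D-β: {#2, #5}
  D-γ: {#1, #2, #4, #5, #6, #7}
  D-δ: {#1, #3, #5, #7, #8}
No single site covers all 8 demand points.
But {D-γ, D-δ} covers everything, so the minimum is 2.

2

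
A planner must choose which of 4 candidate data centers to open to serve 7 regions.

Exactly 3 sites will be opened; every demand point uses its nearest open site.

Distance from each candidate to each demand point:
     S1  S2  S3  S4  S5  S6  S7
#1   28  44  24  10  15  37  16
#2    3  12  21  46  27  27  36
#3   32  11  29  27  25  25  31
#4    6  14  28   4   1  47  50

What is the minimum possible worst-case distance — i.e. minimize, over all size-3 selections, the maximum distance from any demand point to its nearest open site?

25

Open {#1, #2, #3}.
  Farthest demand point is S6 at distance 25 (to #3); all others are ≤ 25.
With {#1, #3, #4} the worst case is 25.
With {#1, #2, #4} the worst case is 27.
No size-3 selection achieves below 25.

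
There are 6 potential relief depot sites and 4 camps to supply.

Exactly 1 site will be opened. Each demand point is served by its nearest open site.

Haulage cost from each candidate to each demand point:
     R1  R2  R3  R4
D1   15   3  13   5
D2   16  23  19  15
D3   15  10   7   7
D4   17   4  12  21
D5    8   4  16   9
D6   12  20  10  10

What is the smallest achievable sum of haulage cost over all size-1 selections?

36

Open {D1}.
  R1→D1 15, R2→D1 3, R3→D1 13, R4→D1 5  ⇒ total 36.
Compare {D5}: total 37.
Compare {D3}: total 39.
No size-1 selection does better; minimum is 36.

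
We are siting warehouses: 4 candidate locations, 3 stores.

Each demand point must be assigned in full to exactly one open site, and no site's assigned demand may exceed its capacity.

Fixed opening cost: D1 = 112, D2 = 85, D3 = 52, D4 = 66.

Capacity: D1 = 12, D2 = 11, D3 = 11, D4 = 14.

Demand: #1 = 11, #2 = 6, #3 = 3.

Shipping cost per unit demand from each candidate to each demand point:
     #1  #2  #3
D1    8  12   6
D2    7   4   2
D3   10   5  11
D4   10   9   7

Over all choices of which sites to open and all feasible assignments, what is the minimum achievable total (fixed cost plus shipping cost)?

277

Open {D2, D3}; cheapest assignment that respects the capacities:
  D2 (cap 11, load 11): #1 — cost 11×7 = 77
  D3 (cap 11, load 9): #2, #3 — cost 6×5 + 3×11 = 63
  Shipping 140, fixed 137 → total 277.
  Any other capacity-feasible assignment to {D2, D3} ships for at least 140.
Compare {D3, D4}: its best feasible assignment gives total 279.
Compare {D2, D4}: its best feasible assignment gives total 291.
Every other set of open sites that can feasibly serve all demand totals ≥ 279 even under its best assignment. Minimum: 277.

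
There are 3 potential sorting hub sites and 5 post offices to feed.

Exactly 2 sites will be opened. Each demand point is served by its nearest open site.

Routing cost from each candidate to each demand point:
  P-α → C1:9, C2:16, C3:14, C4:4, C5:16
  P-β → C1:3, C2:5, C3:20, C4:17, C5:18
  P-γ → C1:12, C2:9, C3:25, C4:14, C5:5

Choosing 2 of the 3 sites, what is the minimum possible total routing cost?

41

Open {P-α, P-γ}.
  C1→P-α 9, C2→P-γ 9, C3→P-α 14, C4→P-α 4, C5→P-γ 5  ⇒ total 41.
Compare {P-α, P-β}: total 42.
Compare {P-β, P-γ}: total 47.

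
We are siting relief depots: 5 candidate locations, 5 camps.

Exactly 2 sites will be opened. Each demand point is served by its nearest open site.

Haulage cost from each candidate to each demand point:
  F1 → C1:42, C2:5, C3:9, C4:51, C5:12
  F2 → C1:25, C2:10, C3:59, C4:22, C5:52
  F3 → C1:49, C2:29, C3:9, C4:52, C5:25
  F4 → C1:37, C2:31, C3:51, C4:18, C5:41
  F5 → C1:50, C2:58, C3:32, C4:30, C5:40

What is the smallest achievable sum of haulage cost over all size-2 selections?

73

Open {F1, F2}.
  C1→F2 25, C2→F1 5, C3→F1 9, C4→F2 22, C5→F1 12  ⇒ total 73.
Compare {F1, F4}: total 81.
Compare {F2, F3}: total 91.
No size-2 selection does better; minimum is 73.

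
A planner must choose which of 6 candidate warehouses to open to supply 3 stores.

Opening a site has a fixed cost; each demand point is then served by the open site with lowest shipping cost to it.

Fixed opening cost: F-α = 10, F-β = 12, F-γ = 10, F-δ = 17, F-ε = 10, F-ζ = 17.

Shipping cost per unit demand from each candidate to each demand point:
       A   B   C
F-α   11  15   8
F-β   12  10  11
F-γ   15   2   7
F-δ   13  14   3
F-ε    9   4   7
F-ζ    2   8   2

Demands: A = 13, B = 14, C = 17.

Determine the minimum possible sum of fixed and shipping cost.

115

Open {F-γ, F-ζ}: assign each demand point to its cheapest open site.
  A→F-ζ 13×2=26, B→F-γ 14×2=28, C→F-ζ 17×2=34
  shipping cost 88, fixed 27 → total 115.
Compare {F-α, F-γ, F-ζ}: shipping cost 88 + fixed 37 = 125.
Compare {F-γ, F-ε, F-ζ}: shipping cost 88 + fixed 37 = 125.
Compare {F-β, F-γ, F-ζ}: shipping cost 88 + fixed 39 = 127.
All other subsets cost ≥ 125. Minimum total cost: 115.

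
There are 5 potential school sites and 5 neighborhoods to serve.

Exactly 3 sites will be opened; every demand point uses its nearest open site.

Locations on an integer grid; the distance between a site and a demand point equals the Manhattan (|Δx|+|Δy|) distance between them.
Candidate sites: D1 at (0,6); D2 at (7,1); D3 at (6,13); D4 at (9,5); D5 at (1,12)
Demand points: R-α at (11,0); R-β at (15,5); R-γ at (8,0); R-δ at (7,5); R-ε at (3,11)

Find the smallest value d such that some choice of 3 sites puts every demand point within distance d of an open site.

Open {D2, D3, D4}.
  Farthest demand point is R-β at distance 6 (to D4); all others are ≤ 6.
With {D2, D4, D5} the worst case is 6.
With {D1, D3, D4} the worst case is 7.
No size-3 selection achieves below 6.

6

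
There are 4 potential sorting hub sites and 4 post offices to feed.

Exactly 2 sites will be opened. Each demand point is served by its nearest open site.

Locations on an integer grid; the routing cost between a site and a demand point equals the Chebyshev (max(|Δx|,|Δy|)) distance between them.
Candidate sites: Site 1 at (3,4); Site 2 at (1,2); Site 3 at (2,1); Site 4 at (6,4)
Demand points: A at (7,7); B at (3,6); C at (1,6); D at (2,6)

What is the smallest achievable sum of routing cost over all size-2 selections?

Open {Site 1, Site 4}.
  A→Site 4 3, B→Site 1 2, C→Site 1 2, D→Site 1 2  ⇒ total 9.
Compare {Site 1, Site 2}: total 10.
Compare {Site 1, Site 3}: total 10.
No size-2 selection does better; minimum is 9.

9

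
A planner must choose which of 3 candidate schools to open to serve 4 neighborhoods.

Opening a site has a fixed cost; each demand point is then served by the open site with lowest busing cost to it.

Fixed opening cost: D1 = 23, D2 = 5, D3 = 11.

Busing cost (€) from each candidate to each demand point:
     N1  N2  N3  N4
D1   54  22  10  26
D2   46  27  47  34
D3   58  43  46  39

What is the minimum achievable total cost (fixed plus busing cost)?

Open {D1, D2}: assign each demand point to its cheapest open site.
  N1→D2 46, N2→D1 22, N3→D1 10, N4→D1 26
  busing cost 104, fixed 28 → total 132.
Compare {D1}: busing cost 112 + fixed 23 = 135.
Compare {D1, D2, D3}: busing cost 104 + fixed 39 = 143.
Compare {D1, D3}: busing cost 112 + fixed 34 = 146.
All other subsets cost ≥ 135. Minimum total cost: 132.

132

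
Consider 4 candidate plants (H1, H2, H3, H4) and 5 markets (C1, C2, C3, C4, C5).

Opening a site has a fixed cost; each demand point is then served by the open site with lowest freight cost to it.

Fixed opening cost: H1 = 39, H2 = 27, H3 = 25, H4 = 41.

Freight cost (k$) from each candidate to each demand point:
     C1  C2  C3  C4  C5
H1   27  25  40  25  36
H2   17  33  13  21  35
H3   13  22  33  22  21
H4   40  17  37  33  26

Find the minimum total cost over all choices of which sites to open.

Open {H3}: assign each demand point to its cheapest open site.
  C1→H3 13, C2→H3 22, C3→H3 33, C4→H3 22, C5→H3 21
  freight cost 111, fixed 25 → total 136.
Compare {H2, H3}: freight cost 90 + fixed 52 = 142.
Compare {H2}: freight cost 119 + fixed 27 = 146.
Compare {H2, H4}: freight cost 94 + fixed 68 = 162.
All other subsets cost ≥ 142. Minimum total cost: 136.

136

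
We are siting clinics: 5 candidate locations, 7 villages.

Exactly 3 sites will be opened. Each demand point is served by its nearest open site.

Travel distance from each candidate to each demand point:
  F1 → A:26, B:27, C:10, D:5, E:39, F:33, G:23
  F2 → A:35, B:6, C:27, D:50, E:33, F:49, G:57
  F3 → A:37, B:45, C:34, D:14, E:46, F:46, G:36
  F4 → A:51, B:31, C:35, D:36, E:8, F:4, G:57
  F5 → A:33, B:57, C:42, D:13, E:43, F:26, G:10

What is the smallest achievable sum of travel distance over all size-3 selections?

82

Open {F1, F2, F4}.
  A→F1 26, B→F2 6, C→F1 10, D→F1 5, E→F4 8, F→F4 4, G→F1 23  ⇒ total 82.
Compare {F1, F4, F5}: total 90.
Compare {F2, F4, F5}: total 101.
No size-3 selection does better; minimum is 82.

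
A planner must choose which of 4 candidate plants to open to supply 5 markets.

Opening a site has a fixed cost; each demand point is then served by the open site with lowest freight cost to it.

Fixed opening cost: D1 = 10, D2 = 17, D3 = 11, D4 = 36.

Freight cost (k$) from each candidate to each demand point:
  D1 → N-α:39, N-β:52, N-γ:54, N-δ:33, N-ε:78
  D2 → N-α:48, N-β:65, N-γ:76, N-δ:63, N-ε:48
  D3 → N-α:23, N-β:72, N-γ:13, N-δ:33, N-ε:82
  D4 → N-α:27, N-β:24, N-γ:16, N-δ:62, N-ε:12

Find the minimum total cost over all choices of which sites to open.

152

Open {D3, D4}: assign each demand point to its cheapest open site.
  N-α→D3 23, N-β→D4 24, N-γ→D3 13, N-δ→D3 33, N-ε→D4 12
  freight cost 105, fixed 47 → total 152.
Compare {D1, D4}: freight cost 112 + fixed 46 = 158.
Compare {D1, D3, D4}: freight cost 105 + fixed 57 = 162.
Compare {D2, D3, D4}: freight cost 105 + fixed 64 = 169.
All other subsets cost ≥ 158. Minimum total cost: 152.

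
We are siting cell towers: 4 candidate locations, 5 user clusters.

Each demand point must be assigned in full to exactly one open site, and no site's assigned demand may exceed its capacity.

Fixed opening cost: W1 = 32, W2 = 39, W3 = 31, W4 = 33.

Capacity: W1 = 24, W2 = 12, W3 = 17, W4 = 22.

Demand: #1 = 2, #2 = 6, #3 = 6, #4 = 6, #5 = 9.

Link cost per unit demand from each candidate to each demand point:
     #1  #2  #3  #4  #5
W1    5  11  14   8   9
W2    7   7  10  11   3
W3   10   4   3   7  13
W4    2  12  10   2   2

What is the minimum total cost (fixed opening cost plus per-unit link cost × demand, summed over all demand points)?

140

Open {W3, W4}; cheapest assignment that respects the capacities:
  W3 (cap 17, load 12): #2, #3 — cost 6×4 + 6×3 = 42
  W4 (cap 22, load 17): #1, #4, #5 — cost 2×2 + 6×2 + 9×2 = 34
  Shipping 76, fixed 64 → total 140.
  Any other capacity-feasible assignment to {W3, W4} ships for at least 76.
Compare {W1, W3, W4}: its best feasible assignment gives total 172.
Compare {W2, W3, W4}: its best feasible assignment gives total 179.
Every other set of open sites that can feasibly serve all demand totals ≥ 172 even under its best assignment. Minimum: 140.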